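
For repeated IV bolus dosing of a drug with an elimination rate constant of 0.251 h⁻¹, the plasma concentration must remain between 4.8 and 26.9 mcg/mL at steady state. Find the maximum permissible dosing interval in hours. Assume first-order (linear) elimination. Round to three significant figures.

Between IV bolus doses, concentration decays as C = C₀·e^(−kτ), so C_peak/C_trough = e^(kτ).
τ_max = ln(C_peak/C_trough) / k = ln(26.9/4.8) / 0.2510 = 1.724 / 0.2510 = 6.869 h

6.87 h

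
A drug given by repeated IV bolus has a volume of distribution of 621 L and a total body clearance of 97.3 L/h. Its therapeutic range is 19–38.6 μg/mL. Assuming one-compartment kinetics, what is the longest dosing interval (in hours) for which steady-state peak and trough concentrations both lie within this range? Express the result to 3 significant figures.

4.52 h

k = CL / Vd = 97.30 / 621.0 = 0.1567 h⁻¹
Between IV bolus doses, concentration decays as C = C₀·e^(−kτ), so C_peak/C_trough = e^(kτ).
τ_max = ln(C_peak/C_trough) / k = ln(38.6/19) / 0.1567 = 0.7088 / 0.1567 = 4.523 h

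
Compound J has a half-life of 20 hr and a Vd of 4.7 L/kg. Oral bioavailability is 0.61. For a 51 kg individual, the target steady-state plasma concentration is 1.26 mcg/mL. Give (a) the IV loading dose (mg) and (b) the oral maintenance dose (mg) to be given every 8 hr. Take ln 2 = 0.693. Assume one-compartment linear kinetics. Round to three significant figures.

(a) 302 mg; (b) 137 mg

Vd(total) = 51 kg × 4.7 L/kg = 239.7 L
LD = Vd × C = 239.7 × 1.26 = 302.0 mg
CL = 0.693 × Vd / t½ = 0.693 × 239.7 / 20 = 8.306 L/h
D = CL × Css × τ / F = 8.306 × 1.26 × 8 / 0.61 = 137.3 mg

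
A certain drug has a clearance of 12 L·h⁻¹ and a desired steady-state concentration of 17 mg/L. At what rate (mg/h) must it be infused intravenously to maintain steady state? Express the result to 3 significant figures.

Infusion rate = CL · Css = 12.00 L/h × 17 mg/L = 204.0 mg/h

204 mg/h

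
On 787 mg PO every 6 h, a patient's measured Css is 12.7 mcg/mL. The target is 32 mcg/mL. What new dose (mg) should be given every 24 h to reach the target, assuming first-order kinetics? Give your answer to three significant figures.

7930 mg

For first-order elimination, Css ∝ F·D/(CL·τ); F and CL are unchanged, so Css ∝ D/τ.
D₂ = D₁ × (Css,target / Css,current) × (τ₂/τ₁) = 787 × (32/12.7) × (24/6) = 7932 mg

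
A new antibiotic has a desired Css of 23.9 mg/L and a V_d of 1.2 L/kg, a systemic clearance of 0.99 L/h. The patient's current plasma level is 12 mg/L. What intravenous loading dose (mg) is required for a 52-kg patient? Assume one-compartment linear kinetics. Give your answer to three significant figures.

743 mg

Vd = 1.2 L/kg × 52 kg = 62.40 L
Concentration deficit ΔC = 23.9 − 12 = 11.90 mg/L
LD = Vd × ΔC = 62.40 × 11.90 = 742.6 mg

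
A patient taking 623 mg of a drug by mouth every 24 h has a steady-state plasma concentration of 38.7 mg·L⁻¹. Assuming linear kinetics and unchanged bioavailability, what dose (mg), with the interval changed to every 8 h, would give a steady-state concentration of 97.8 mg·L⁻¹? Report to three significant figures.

525 mg

With linear kinetics, Css is proportional to dose rate (D/τ) at fixed clearance.
D₂ = D₁ × (Css,target / Css,current) × (τ₂/τ₁) = 623 × (97.8/38.7) × (8/24) = 524.8 mg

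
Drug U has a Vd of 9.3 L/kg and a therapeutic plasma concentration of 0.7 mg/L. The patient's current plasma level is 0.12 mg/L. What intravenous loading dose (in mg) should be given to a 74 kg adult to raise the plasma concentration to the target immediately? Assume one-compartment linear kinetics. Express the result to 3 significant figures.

399 mg

Vd = 9.3 L/kg × 74 kg = 688.2 L
Concentration deficit ΔC = 0.7 − 0.12 = 0.5800 mg/L
LD = Vd × ΔC = 688.2 × 0.5800 = 399.2 mg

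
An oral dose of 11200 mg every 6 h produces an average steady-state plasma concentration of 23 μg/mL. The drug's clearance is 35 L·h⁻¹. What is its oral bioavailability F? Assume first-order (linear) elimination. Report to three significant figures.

F·D/τ = CL·Css at steady state → F = CL·Css·τ / D.
F = 35 × 23 × 6 / 11200 = 0.431

0.431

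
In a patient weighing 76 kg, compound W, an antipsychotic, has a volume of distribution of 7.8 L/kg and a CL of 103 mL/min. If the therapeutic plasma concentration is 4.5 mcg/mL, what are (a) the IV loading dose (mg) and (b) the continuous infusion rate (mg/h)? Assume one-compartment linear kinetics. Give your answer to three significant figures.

(a) 2670 mg; (b) 27.8 mg/h

Vd(total) = 76 kg × 7.8 L/kg = 592.8 L
Loading: fill Vd to C_target → 592.8 L × 4.5 mg/L = 2668 mg
Convert clearance: 103 mL/min × 60 min/h ÷ 1000 mL/L = 6.180 L/h
Maintenance infusion rate = CL × Css = 6.180 × 4.5 = 27.81 mg/h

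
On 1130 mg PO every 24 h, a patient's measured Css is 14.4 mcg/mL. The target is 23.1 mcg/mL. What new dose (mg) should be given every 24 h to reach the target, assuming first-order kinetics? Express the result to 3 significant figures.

For first-order elimination, Css ∝ F·D/(CL·τ); F and CL are unchanged, so Css ∝ D/τ.
D₂ = D₁ × (Css,target / Css,current) = 1130 × 23.1/14.4 = 1813 mg

1810 mg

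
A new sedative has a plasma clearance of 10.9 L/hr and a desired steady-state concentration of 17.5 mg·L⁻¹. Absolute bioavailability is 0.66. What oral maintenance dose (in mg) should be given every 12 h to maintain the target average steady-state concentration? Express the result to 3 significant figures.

D = CL × Css × τ / F = 10.90 × 17.5 × 12 / 0.66 = 3468 mg

3470 mg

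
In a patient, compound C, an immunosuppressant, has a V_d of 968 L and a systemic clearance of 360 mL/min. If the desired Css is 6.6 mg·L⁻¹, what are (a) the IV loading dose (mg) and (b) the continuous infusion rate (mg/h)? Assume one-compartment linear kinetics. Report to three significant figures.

(a) 6390 mg; (b) 143 mg/h

Loading: fill Vd to C_target → 968.0 L × 6.6 mg/L = 6389 mg
Convert clearance: 360 mL/min × 60 min/h ÷ 1000 mL/L = 21.60 L/h
Infusion rate = 21.60 L/h × 6.6 mg/L = 142.6 mg/h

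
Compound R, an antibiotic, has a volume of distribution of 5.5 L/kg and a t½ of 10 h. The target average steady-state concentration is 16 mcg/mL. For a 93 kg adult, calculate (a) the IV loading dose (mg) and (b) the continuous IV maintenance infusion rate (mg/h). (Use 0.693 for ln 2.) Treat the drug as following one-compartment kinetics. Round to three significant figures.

(a) 8180 mg; (b) 567 mg/h

Vd(total) = 93 kg × 5.5 L/kg = 511.5 L
LD = Vd × C = 511.5 × 16 = 8184 mg
CL = 0.693 × Vd / t½ = 0.693 × 511.5 / 10 = 35.45 L/h
Infusion rate = CL × Css = 35.45 × 16 = 567.2 mg/h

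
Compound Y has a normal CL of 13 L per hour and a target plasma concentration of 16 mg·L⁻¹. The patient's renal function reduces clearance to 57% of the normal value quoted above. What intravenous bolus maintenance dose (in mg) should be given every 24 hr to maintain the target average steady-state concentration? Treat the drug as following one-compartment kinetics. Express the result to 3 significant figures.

Patient clearance = 0.57 × 13.00 = 7.410 L/h
D = CL × Css × τ = 7.410 × 16 × 24 = 2845 mg

2850 mg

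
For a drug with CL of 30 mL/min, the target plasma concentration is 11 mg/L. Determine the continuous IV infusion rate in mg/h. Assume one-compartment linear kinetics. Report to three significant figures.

19.8 mg/h

CL = 30 mL/min = 30 × 0.06 = 1.800 L/h
Infusion rate = CL · Css = 1.800 L/h × 11 mg/L = 19.80 mg/h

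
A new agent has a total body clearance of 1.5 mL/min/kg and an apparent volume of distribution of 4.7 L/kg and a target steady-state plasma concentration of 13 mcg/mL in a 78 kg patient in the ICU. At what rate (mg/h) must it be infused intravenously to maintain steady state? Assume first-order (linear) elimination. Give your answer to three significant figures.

91.3 mg/h

CL = 1.5 mL/min/kg × 78 kg = 117.0 mL/min = 117.0 × 60/1000 = 7.020 L/h
R₀ = 7.020 × 13 = 91.26 mg/h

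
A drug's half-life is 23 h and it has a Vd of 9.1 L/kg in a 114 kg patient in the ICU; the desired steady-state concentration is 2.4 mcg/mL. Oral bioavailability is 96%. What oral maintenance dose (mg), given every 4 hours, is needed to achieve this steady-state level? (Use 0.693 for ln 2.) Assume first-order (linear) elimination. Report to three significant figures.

Vd = 9.1 L/kg × 114 kg = 1037 L
CL = ln 2 · Vd / t½ = 0.693 × 1037 / 23 = 31.25 L/h
D = CL × Css × τ / F = 31.25 × 2.4 × 4 / 0.96 = 312.5 mg

313 mg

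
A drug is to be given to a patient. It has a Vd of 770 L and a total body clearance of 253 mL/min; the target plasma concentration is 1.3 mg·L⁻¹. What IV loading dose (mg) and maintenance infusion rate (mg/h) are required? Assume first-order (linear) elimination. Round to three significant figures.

(a) 1000 mg; (b) 19.7 mg/h

LD = Vd · C_target = 770.0 × 1.3 = 1001 mg
CL = 253 mL/min × 60/1000 = 15.18 L/h
Infusion rate = 15.18 L/h × 1.3 mg/L = 19.73 mg/h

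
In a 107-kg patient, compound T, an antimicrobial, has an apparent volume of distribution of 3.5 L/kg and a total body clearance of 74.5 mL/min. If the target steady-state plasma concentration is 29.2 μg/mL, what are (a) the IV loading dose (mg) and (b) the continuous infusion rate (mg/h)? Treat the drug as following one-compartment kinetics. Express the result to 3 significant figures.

(a) 10900 mg; (b) 131 mg/h

Vd = 3.5 L/kg × 107 kg = 374.5 L
LD = Vd · C_target = 374.5 × 29.2 = 10940 mg
CL = 74.5 mL/min = 74.5 × 0.06 = 4.470 L/h
Infusion rate = 4.470 L/h × 29.2 mg/L = 130.5 mg/h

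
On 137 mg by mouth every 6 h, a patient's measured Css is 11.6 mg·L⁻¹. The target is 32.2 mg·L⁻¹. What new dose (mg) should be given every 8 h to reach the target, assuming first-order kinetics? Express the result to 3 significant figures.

507 mg

For first-order elimination, Css ∝ F·D/(CL·τ); F and CL are unchanged, so Css ∝ D/τ.
D₂ = D₁ × (Css,target / Css,current) × (τ₂/τ₁) = 137 × (32.2/11.6) × (8/6) = 507.1 mg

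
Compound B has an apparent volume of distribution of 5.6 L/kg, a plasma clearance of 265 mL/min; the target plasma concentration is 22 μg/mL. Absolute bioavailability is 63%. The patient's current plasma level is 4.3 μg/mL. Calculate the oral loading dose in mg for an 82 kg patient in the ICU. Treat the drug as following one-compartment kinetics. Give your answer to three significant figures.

12900 mg

Total Vd = 5.6 × 82 = 459.2 L
Concentration deficit ΔC = 22 − 4.3 = 17.70 mg/L
LD = Vd × ΔC / F = 459.2 × 17.70 / 0.63 = 12900 mg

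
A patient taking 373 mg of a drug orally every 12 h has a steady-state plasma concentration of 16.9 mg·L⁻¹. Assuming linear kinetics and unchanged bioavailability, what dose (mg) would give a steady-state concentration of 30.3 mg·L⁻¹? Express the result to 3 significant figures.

With linear kinetics, Css is proportional to dose rate (D/τ) at fixed clearance.
D₂ = D₁ × (Css,target / Css,current) = 373 × 30.3/16.9 = 668.8 mg

669 mg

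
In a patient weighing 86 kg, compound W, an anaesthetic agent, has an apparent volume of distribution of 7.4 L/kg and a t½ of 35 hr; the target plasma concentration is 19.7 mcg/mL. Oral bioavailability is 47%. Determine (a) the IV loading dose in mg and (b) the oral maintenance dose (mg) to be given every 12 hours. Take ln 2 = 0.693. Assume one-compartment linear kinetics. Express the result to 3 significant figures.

Total Vd = 7.4 × 86 = 636.4 L
LD = Vd × C = 636.4 × 19.7 = 12540 mg
CL = 0.693 × Vd / t½ = 0.693 × 636.4 / 35 = 12.60 L/h
D = CL × Css × τ / F = 12.60 × 19.7 × 12 / 0.47 = 6338 mg

(a) 12500 mg; (b) 6340 mg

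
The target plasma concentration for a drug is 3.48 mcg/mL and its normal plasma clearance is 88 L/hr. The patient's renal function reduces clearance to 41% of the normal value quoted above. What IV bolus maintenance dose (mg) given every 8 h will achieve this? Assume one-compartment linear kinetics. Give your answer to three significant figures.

Patient clearance = 0.41 × 88.00 = 36.08 L/h
D = CL × Css × τ = 36.08 × 3.48 × 8 = 1004 mg

1000 mg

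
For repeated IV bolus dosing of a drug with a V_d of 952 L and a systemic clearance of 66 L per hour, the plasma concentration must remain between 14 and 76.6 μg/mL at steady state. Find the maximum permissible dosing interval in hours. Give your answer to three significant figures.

k = CL / Vd = 66.00 / 952.0 = 0.06933 h⁻¹
Between IV bolus doses, concentration decays as C = C₀·e^(−kτ), so C_peak/C_trough = e^(kτ).
τ_max = ln(C_peak/C_trough) / k = ln(76.6/14) / 0.06933 = 1.700 / 0.06933 = 24.52 h

24.5 h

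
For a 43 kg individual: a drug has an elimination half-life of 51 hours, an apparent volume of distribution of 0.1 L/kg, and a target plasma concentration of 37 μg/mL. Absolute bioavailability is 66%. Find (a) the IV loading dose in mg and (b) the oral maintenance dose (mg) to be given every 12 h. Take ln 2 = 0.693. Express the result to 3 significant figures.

(a) 159 mg; (b) 39.3 mg

Vd(total) = 43 kg × 0.1 L/kg = 4.300 L
LD = Vd × C = 4.300 × 37 = 159.1 mg
CL = 0.693 × Vd / t½ = 0.693 × 4.300 / 51 = 0.05843 L/h
D = CL × Css × τ / F = 0.05843 × 37 × 12 / 0.66 = 39.31 mg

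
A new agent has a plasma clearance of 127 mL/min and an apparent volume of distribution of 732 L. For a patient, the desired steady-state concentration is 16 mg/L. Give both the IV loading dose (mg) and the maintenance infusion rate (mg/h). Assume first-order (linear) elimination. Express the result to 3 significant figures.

(a) 11700 mg; (b) 122 mg/h

Loading dose = Vd × C = 732.0 × 16 = 11710 mg
CL = 127 mL/min × 60/1000 = 7.620 L/h
Maintenance: replace elimination → rate = CL × Css = 7.620 × 16 = 121.9 mg/h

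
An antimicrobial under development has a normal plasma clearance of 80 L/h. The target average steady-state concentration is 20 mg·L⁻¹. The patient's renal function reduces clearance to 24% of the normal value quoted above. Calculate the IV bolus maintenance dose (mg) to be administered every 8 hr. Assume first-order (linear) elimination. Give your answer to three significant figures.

3070 mg

Patient clearance = 0.24 × 80.00 = 19.20 L/h
D = CL × Css × τ = 19.20 × 20 × 8 = 3072 mg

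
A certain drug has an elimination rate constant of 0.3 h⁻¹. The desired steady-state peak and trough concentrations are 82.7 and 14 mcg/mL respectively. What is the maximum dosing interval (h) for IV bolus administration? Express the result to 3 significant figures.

Between IV bolus doses, concentration decays as C = C₀·e^(−kτ), so C_peak/C_trough = e^(kτ).
τ_max = ln(C_peak/C_trough) / k = ln(82.7/14) / 0.3000 = 1.776 / 0.3000 = 5.920 h

5.92 h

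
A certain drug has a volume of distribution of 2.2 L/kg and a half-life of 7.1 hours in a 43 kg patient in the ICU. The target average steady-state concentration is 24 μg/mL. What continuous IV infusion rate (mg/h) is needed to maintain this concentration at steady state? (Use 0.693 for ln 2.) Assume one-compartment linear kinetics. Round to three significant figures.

Vd = 2.2 L/kg × 43 kg = 94.60 L
CL = 0.693 × Vd / t½ = 0.693 × 94.60 / 7.1 = 9.233 L/h
Infusion rate = CL × Css = 9.233 × 24 = 221.6 mg/h

222 mg/h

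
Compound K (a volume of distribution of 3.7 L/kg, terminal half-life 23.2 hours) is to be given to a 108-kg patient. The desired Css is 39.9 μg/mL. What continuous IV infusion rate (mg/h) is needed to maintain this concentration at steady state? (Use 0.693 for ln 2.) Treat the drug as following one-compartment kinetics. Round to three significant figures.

Total Vd = 3.7 × 108 = 399.6 L
CL = ln 2 · Vd / t½ = 0.693 × 399.6 / 23.2 = 11.94 L/h
Infusion rate = CL × Css = 11.94 × 39.9 = 476.4 mg/h

476 mg/h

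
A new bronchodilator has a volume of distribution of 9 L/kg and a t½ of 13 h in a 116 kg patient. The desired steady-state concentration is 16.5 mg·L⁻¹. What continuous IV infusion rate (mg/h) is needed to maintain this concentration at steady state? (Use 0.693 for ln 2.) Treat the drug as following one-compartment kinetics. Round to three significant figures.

918 mg/h

Total Vd = 9 × 116 = 1044 L
CL = 0.693 × Vd / t½ = 0.693 × 1044 / 13 = 55.65 L/h
Infusion rate = CL × Css = 55.65 × 16.5 = 918.2 mg/h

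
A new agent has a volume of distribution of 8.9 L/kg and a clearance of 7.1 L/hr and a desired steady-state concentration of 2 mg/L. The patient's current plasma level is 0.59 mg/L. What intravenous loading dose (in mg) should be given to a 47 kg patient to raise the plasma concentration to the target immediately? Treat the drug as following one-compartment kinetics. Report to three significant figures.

Total Vd = 8.9 × 47 = 418.3 L
Concentration deficit ΔC = 2 − 0.59 = 1.410 mg/L
LD = Vd × ΔC = 418.3 × 1.410 = 589.8 mg

590 mg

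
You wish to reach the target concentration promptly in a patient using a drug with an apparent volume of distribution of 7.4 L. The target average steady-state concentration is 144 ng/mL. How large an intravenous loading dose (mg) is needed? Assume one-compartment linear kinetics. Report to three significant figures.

1.07 mg

C = 144 ng/mL = 0.1440 mg/L
The loading dose fills Vd to the target concentration.
LD = Vd × C = 7.400 × 0.1440 = 1.066 mg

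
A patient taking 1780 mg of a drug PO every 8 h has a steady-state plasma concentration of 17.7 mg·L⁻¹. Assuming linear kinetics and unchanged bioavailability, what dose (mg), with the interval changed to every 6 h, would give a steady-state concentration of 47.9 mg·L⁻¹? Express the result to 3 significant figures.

3610 mg

With linear kinetics, Css is proportional to dose rate (D/τ) at fixed clearance.
D₂ = D₁ × (Css,target / Css,current) × (τ₂/τ₁) = 1780 × (47.9/17.7) × (6/8) = 3613 mg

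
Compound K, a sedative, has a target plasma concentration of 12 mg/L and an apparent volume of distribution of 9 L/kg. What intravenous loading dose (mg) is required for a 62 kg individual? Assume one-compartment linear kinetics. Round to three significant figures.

Vd = 9 L/kg × 62 kg = 558.0 L
The loading dose fills Vd to the target concentration.
LD = Vd × C = 558.0 × 12.00 = 6696 mg

6700 mg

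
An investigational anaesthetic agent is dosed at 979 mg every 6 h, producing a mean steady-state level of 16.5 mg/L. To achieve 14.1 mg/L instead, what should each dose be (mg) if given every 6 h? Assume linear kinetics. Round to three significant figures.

837 mg

For first-order elimination, Css ∝ F·D/(CL·τ); F and CL are unchanged, so Css ∝ D/τ.
D₂ = D₁ × (Css,target / Css,current) = 979 × 14.1/16.5 = 836.6 mg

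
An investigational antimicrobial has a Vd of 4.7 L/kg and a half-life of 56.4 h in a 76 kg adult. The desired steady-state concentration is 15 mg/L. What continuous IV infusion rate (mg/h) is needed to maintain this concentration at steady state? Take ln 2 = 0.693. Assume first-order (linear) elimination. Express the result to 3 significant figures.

65.8 mg/h

Vd = 4.7 L/kg × 76 kg = 357.2 L
CL = ln 2 · Vd / t½ = 0.693 × 357.2 / 56.4 = 4.389 L/h
Infusion rate = CL × Css = 4.389 × 15 = 65.84 mg/h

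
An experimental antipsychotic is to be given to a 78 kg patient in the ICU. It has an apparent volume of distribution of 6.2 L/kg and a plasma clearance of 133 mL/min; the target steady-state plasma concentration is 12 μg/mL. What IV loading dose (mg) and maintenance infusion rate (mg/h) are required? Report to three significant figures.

Vd(total) = 78 kg × 6.2 L/kg = 483.6 L
Loading dose = Vd × C = 483.6 × 12 = 5803 mg
CL = 133 mL/min × 60/1000 = 7.980 L/h
Infusion rate = 7.980 L/h × 12 mg/L = 95.76 mg/h

(a) 5800 mg; (b) 95.8 mg/h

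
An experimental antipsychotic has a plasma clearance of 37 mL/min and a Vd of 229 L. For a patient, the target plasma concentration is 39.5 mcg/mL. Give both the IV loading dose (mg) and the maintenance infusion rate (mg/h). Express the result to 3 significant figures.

LD = Vd · C_target = 229.0 × 39.5 = 9046 mg
CL = 37 mL/min × 60/1000 = 2.220 L/h
Infusion rate = 2.220 L/h × 39.5 mg/L = 87.69 mg/h

(a) 9050 mg; (b) 87.7 mg/h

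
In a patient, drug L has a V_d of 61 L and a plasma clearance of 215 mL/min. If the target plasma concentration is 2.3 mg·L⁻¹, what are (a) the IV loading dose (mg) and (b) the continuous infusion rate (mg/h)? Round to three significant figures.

(a) 140 mg; (b) 29.7 mg/h

LD = Vd · C_target = 61.00 × 2.3 = 140.3 mg
Convert clearance: 215 mL/min × 60 min/h ÷ 1000 mL/L = 12.90 L/h
Infusion rate = 12.90 L/h × 2.3 mg/L = 29.67 mg/h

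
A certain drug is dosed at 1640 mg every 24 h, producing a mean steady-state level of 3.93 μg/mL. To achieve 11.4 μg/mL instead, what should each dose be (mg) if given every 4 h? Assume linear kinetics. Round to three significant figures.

With linear kinetics, Css is proportional to dose rate (D/τ) at fixed clearance.
D₂ = D₁ × (Css,target / Css,current) × (τ₂/τ₁) = 1640 × (11.4/3.93) × (4/24) = 792.9 mg

793 mg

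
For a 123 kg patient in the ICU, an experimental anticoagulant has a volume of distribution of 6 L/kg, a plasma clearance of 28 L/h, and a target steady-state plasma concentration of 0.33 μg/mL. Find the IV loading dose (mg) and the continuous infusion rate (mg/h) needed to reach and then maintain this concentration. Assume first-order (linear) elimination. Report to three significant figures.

(a) 244 mg; (b) 9.24 mg/h

Vd(total) = 123 kg × 6 L/kg = 738.0 L
Loading dose = Vd × C = 738.0 × 0.33 = 243.5 mg
Maintenance infusion rate = CL × Css = 28.00 × 0.33 = 9.240 mg/h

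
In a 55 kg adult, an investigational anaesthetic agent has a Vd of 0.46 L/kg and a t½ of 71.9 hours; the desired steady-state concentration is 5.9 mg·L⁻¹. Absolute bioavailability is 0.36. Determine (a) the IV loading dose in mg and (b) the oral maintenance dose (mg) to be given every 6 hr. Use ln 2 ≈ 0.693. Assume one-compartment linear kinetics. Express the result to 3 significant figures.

Total Vd = 0.46 × 55 = 25.30 L
LD = Vd × C = 25.30 × 5.9 = 149.3 mg
CL = 0.693 × Vd / t½ = 0.693 × 25.30 / 71.9 = 0.2439 L/h
D = CL × Css × τ / F = 0.2439 × 5.9 × 6 / 0.36 = 23.98 mg

(a) 149 mg; (b) 24.0 mg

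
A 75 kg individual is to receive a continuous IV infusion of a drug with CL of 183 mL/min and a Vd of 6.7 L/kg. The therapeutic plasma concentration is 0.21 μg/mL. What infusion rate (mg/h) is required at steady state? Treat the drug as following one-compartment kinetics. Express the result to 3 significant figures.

2.31 mg/h

CL = 183 mL/min = 183 × 0.06 = 10.98 L/h
R₀ = 10.98 × 0.21 = 2.306 mg/h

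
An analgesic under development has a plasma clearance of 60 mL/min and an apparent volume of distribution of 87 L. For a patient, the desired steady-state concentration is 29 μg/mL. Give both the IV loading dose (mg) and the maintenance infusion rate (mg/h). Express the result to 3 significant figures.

(a) 2520 mg; (b) 104 mg/h

LD = Vd · C_target = 87.00 × 29 = 2523 mg
CL = 60 mL/min = 60 × 0.06 = 3.600 L/h
Maintenance infusion rate = CL × Css = 3.600 × 29 = 104.4 mg/h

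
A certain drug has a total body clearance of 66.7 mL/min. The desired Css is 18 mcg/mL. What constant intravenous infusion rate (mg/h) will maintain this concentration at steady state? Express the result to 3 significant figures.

CL = 66.7 mL/min × 60/1000 = 4.002 L/h
Rate = CL × Css = 4.002 × 18 = 72.04 mg/h

72.0 mg/h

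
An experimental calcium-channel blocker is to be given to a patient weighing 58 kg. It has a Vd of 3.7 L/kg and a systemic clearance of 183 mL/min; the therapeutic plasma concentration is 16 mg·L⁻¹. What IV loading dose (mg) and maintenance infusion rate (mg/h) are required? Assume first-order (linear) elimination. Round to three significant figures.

(a) 3430 mg; (b) 176 mg/h

Vd = 3.7 L/kg × 58 kg = 214.6 L
Loading: fill Vd to C_target → 214.6 L × 16 mg/L = 3434 mg
CL = 183 mL/min = 183 × 0.06 = 10.98 L/h
Infusion rate = 10.98 L/h × 16 mg/L = 175.7 mg/h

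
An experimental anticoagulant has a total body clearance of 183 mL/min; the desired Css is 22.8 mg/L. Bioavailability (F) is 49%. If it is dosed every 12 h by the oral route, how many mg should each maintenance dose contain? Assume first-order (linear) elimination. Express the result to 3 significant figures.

6130 mg

Convert clearance: 183 mL/min × 60 min/h ÷ 1000 mL/L = 10.98 L/h
D = CL × Css × τ / F = 10.98 × 22.8 × 12 / 0.49 = 6131 mg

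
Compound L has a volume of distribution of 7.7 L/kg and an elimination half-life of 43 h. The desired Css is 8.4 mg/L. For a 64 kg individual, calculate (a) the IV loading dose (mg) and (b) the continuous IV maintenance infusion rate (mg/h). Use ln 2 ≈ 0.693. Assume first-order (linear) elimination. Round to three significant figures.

Total Vd = 7.7 × 64 = 492.8 L
LD = Vd × C = 492.8 × 8.4 = 4140 mg
CL = 0.693 × Vd / t½ = 0.693 × 492.8 / 43 = 7.942 L/h
Infusion rate = CL × Css = 7.942 × 8.4 = 66.71 mg/h

(a) 4140 mg; (b) 66.7 mg/h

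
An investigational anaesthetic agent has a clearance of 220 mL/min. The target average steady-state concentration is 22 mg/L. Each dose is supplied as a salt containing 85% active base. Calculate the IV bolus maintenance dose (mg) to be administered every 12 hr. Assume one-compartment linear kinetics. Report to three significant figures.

Convert clearance: 220 mL/min × 60 min/h ÷ 1000 mL/L = 13.20 L/h
D = CL × Css × τ / S = 13.20 × 22 × 12 / 0.85 = 4100 mg

4100 mg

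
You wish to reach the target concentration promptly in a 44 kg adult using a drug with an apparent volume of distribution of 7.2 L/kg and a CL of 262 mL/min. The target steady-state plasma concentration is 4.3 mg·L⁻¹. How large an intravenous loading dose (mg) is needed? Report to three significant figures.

Vd = 7.2 L/kg × 44 kg = 316.8 L
The loading dose fills Vd to the target concentration; clearance is irrelevant here.
LD = Vd × C = 316.8 × 4.300 = 1362 mg

1360 mg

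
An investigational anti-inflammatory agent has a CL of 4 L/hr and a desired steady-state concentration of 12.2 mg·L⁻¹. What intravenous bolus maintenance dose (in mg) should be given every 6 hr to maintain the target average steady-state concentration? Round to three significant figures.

D = CL × Css × τ = 4.000 × 12.2 × 6 = 292.8 mg

293 mg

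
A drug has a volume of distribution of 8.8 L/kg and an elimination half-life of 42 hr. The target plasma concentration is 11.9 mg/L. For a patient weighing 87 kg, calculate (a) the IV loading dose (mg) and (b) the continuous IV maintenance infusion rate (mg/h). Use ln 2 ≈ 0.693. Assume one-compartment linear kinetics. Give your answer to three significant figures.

Vd(total) = 87 kg × 8.8 L/kg = 765.6 L
LD = Vd × C = 765.6 × 11.9 = 9111 mg
CL = 0.693 × Vd / t½ = 0.693 × 765.6 / 42 = 12.63 L/h
Infusion rate = CL × Css = 12.63 × 11.9 = 150.3 mg/h

(a) 9110 mg; (b) 150 mg/h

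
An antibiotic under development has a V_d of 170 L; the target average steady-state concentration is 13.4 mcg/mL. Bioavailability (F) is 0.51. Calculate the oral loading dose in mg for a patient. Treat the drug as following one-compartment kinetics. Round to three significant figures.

4470 mg

The loading dose fills Vd to the target concentration.
LD = Vd × C / F = 170.0 × 13.40 / 0.51 = 4467 mg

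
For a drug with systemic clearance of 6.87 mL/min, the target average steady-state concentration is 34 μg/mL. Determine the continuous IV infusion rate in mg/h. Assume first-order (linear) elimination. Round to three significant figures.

14.0 mg/h

Convert clearance: 6.87 mL/min × 60 min/h ÷ 1000 mL/L = 0.4122 L/h
Rate = CL × Css = 0.4122 × 34 = 14.01 mg/h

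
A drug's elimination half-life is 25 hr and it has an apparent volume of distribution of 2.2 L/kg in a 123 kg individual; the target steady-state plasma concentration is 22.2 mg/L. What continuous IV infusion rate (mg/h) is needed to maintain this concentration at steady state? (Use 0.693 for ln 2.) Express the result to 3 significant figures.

167 mg/h

Vd(total) = 123 kg × 2.2 L/kg = 270.6 L
CL = 0.693 × Vd / t½ = 0.693 × 270.6 / 25 = 7.501 L/h
Infusion rate = CL × Css = 7.501 × 22.2 = 166.5 mg/h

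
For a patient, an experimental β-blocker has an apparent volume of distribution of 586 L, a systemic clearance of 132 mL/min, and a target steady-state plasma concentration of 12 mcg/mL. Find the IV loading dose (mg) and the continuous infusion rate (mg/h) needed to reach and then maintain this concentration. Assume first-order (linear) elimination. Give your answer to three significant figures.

Loading dose = Vd × C = 586.0 × 12 = 7032 mg
CL = 132 mL/min × 60/1000 = 7.920 L/h
Maintenance: replace elimination → rate = CL × Css = 7.920 × 12 = 95.04 mg/h

(a) 7030 mg; (b) 95.0 mg/h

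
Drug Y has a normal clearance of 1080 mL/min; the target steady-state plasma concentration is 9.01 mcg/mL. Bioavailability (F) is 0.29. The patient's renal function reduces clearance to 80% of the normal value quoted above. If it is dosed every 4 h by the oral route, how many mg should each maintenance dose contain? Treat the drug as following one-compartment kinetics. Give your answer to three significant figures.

CL = 1080 mL/min × 60/1000 = 64.80 L/h
Patient clearance = 0.8 × 64.80 = 51.84 L/h
D = CL × Css × τ / F = 51.84 × 9.01 × 4 / 0.29 = 6442 mg

6440 mg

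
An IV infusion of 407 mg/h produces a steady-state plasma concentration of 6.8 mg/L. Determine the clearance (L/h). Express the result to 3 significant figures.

At steady state, infusion rate = CL × Css, so CL = rate / Css.
CL = 407 / 6.8 = 59.85 L/h

59.9 L/h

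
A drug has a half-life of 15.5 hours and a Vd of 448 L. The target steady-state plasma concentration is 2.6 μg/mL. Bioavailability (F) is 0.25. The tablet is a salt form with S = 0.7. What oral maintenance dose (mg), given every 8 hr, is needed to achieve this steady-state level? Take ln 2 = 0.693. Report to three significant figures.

2380 mg

k = 0.693/15.5 = 0.04471 h⁻¹, so CL = k·Vd = 0.04471 × 448.0 = 20.03 L/h
D = CL × Css × τ / F / S = 20.03 × 2.6 × 8 / 0.25 / 0.7 = 2381 mg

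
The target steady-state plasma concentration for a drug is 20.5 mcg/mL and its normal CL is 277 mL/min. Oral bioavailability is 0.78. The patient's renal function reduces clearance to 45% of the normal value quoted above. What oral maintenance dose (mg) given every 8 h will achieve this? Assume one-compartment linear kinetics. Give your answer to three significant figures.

CL = 277 mL/min = 277 × 0.06 = 16.62 L/h
Patient clearance = 0.45 × 16.62 = 7.479 L/h
D = CL × Css × τ / F = 7.479 × 20.5 × 8 / 0.78 = 1573 mg

1570 mg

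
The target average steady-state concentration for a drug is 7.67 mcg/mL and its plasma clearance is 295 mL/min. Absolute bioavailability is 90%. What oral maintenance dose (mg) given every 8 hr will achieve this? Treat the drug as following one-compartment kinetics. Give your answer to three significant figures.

1210 mg

CL = 295 mL/min × 60/1000 = 17.70 L/h
At steady state, dose per interval replaces the amount cleared in that interval: F·D/τ = CL·Css.
D = CL × Css × τ / F = 17.70 × 7.67 × 8 / 0.9 = 1207 mg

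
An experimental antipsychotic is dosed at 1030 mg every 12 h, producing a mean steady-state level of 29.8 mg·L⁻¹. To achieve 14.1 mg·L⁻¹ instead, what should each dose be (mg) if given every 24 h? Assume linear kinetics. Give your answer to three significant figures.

975 mg

With linear kinetics, Css is proportional to dose rate (D/τ) at fixed clearance.
D₂ = D₁ × (Css,target / Css,current) × (τ₂/τ₁) = 1030 × (14.1/29.8) × (24/12) = 974.7 mg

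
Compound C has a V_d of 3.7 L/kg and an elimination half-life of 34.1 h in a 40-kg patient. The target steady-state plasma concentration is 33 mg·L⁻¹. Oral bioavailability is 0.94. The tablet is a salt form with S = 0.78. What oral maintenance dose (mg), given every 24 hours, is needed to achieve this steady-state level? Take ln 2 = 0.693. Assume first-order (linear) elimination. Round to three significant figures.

3250 mg

Vd = 3.7 L/kg × 40 kg = 148.0 L
CL = ln 2 · Vd / t½ = 0.693 × 148.0 / 34.1 = 3.008 L/h
D = CL × Css × τ / F / S = 3.008 × 33 × 24 / 0.94 / 0.78 = 3249 mg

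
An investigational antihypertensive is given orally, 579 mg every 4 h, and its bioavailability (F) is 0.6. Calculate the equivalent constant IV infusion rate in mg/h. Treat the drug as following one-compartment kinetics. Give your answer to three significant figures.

86.9 mg/h

Equivalent systemic input: infusion rate = F·D/τ.
Rate = 0.6 × 579 / 4 = 86.85 mg/h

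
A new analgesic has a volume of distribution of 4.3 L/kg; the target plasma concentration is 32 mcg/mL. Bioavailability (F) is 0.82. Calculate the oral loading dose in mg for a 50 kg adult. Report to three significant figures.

Total Vd = 4.3 × 50 = 215.0 L
LD = Vd × C / F = 215.0 × 32.00 / 0.82 = 8390 mg

8390 mg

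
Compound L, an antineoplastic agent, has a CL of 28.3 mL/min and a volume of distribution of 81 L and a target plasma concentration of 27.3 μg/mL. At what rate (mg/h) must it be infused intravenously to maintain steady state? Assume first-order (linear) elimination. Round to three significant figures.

CL = 28.3 mL/min × 60/1000 = 1.698 L/h
Vd does not affect the maintenance rate; only clearance governs steady-state input.
Rate = CL × Css = 1.698 × 27.3 = 46.36 mg/h

46.4 mg/h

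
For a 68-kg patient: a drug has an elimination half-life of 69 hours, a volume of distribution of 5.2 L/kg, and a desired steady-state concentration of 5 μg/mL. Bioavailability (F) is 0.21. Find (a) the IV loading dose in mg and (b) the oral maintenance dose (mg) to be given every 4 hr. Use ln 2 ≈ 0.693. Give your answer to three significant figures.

(a) 1770 mg; (b) 338 mg

Vd(total) = 68 kg × 5.2 L/kg = 353.6 L
LD = Vd × C = 353.6 × 5 = 1768 mg
CL = 0.693 × Vd / t½ = 0.693 × 353.6 / 69 = 3.551 L/h
D = CL × Css × τ / F = 3.551 × 5 × 4 / 0.21 = 338.2 mg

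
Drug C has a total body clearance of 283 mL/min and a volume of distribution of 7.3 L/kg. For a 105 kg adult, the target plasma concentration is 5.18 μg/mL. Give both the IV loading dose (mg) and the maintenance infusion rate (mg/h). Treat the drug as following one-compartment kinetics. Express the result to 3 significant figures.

Vd(total) = 105 kg × 7.3 L/kg = 766.5 L
Loading: fill Vd to C_target → 766.5 L × 5.18 mg/L = 3970 mg
CL = 283 mL/min × 60/1000 = 16.98 L/h
Maintenance infusion rate = CL × Css = 16.98 × 5.18 = 87.96 mg/h

(a) 3970 mg; (b) 88.0 mg/h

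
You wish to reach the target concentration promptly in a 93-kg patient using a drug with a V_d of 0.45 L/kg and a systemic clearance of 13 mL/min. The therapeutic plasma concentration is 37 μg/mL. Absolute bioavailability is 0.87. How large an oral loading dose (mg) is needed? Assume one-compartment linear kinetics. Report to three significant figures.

Vd(total) = 93 kg × 0.45 L/kg = 41.85 L
LD = Vd × C / F = 41.85 × 37.00 / 0.87 = 1780 mg

1780 mg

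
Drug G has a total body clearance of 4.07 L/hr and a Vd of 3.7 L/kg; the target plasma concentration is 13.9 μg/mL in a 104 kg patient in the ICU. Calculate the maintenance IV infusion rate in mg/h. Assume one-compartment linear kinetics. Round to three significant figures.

Infusion rate = CL · Css = 4.070 L/h × 13.9 mg/L = 56.57 mg/h

56.6 mg/h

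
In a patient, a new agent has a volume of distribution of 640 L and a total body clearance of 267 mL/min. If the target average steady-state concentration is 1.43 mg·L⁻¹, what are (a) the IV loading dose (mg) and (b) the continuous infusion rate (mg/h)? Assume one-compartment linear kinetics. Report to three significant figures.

LD = Vd · C_target = 640.0 × 1.43 = 915.2 mg
Convert clearance: 267 mL/min × 60 min/h ÷ 1000 mL/L = 16.02 L/h
Maintenance: replace elimination → rate = CL × Css = 16.02 × 1.43 = 22.91 mg/h

(a) 915 mg; (b) 22.9 mg/h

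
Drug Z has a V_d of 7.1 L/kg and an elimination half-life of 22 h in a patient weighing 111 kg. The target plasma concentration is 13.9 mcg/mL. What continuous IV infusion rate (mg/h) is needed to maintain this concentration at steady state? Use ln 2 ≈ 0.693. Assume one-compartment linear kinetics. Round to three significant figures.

345 mg/h

Vd(total) = 111 kg × 7.1 L/kg = 788.1 L
k = 0.693/22 = 0.03150 h⁻¹, so CL = k·Vd = 0.03150 × 788.1 = 24.83 L/h
Infusion rate = CL × Css = 24.83 × 13.9 = 345.1 mg/h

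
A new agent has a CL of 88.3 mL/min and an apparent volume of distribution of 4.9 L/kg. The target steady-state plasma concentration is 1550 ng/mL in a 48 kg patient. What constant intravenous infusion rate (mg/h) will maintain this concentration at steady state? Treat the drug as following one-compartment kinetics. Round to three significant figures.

8.21 mg/h

CL = 88.3 mL/min × 60/1000 = 5.298 L/h
C = 1550 ng/mL = 1.550 mg/L
Rate = CL × Css = 5.298 × 1.55 = 8.212 mg/h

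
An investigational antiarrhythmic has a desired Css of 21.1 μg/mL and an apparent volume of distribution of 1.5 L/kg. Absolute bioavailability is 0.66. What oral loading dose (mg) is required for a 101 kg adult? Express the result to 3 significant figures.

Vd = 1.5 L/kg × 101 kg = 151.5 L
The loading dose fills Vd to the target concentration.
LD = Vd × C / F = 151.5 × 21.10 / 0.66 = 4843 mg

4840 mg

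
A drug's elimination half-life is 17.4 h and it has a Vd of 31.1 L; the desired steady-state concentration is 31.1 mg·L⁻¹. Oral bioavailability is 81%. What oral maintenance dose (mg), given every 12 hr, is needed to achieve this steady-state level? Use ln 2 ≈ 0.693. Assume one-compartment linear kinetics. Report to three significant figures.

k = 0.693/17.4 = 0.03983 h⁻¹, so CL = k·Vd = 0.03983 × 31.10 = 1.239 L/h
D = CL × Css × τ / F = 1.239 × 31.1 × 12 / 0.81 = 570.9 mg

571 mg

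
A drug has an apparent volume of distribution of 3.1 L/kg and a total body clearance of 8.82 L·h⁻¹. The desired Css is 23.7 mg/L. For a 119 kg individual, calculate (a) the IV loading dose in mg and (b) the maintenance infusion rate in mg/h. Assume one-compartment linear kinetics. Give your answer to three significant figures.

Vd(total) = 119 kg × 3.1 L/kg = 368.9 L
LD = Vd · C_target = 368.9 × 23.7 = 8743 mg
Maintenance infusion rate = CL × Css = 8.820 × 23.7 = 209.0 mg/h

(a) 8740 mg; (b) 209 mg/h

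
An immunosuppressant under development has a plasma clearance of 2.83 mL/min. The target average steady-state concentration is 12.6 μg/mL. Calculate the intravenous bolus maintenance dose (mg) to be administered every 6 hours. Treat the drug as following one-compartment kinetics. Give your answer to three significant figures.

CL = 2.83 mL/min × 60/1000 = 0.1698 L/h
D = CL × Css × τ = 0.1698 × 12.6 × 6 = 12.84 mg

12.8 mg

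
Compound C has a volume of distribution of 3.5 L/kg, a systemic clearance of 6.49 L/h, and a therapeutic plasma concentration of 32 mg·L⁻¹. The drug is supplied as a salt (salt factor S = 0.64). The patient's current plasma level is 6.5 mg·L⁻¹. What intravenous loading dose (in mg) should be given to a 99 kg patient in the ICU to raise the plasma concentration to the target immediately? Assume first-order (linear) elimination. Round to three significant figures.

13800 mg

Vd = 3.5 L/kg × 99 kg = 346.5 L
Concentration deficit ΔC = 32 − 6.5 = 25.50 mg/L
LD = Vd × ΔC / S = 346.5 × 25.50 / 0.64 = 13810 mg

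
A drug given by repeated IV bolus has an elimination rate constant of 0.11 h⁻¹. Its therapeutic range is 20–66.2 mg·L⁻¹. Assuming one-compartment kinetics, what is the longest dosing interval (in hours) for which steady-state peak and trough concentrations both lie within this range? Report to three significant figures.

Between IV bolus doses, concentration decays as C = C₀·e^(−kτ), so C_peak/C_trough = e^(kτ).
τ_max = ln(C_peak/C_trough) / k = ln(66.2/20) / 0.1100 = 1.197 / 0.1100 = 10.88 h

10.9 h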